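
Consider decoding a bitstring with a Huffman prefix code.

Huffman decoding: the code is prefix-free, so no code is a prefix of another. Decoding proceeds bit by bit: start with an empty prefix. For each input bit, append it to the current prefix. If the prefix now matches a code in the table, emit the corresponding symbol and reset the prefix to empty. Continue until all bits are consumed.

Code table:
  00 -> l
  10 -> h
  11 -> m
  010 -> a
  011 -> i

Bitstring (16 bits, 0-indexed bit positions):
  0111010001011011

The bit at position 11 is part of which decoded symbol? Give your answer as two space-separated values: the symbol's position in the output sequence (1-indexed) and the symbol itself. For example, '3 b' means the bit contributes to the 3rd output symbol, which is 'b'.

Answer: 6 m

Derivation:
Bit 0: prefix='0' (no match yet)
Bit 1: prefix='01' (no match yet)
Bit 2: prefix='011' -> emit 'i', reset
Bit 3: prefix='1' (no match yet)
Bit 4: prefix='10' -> emit 'h', reset
Bit 5: prefix='1' (no match yet)
Bit 6: prefix='10' -> emit 'h', reset
Bit 7: prefix='0' (no match yet)
Bit 8: prefix='00' -> emit 'l', reset
Bit 9: prefix='1' (no match yet)
Bit 10: prefix='10' -> emit 'h', reset
Bit 11: prefix='1' (no match yet)
Bit 12: prefix='11' -> emit 'm', reset
Bit 13: prefix='0' (no match yet)
Bit 14: prefix='01' (no match yet)
Bit 15: prefix='011' -> emit 'i', reset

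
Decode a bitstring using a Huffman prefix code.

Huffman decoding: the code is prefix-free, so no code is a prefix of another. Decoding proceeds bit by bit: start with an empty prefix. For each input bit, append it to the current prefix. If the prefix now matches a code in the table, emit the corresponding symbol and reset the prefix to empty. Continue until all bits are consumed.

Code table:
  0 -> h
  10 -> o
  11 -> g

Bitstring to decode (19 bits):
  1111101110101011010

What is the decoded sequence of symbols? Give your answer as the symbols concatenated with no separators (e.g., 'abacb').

Bit 0: prefix='1' (no match yet)
Bit 1: prefix='11' -> emit 'g', reset
Bit 2: prefix='1' (no match yet)
Bit 3: prefix='11' -> emit 'g', reset
Bit 4: prefix='1' (no match yet)
Bit 5: prefix='10' -> emit 'o', reset
Bit 6: prefix='1' (no match yet)
Bit 7: prefix='11' -> emit 'g', reset
Bit 8: prefix='1' (no match yet)
Bit 9: prefix='10' -> emit 'o', reset
Bit 10: prefix='1' (no match yet)
Bit 11: prefix='10' -> emit 'o', reset
Bit 12: prefix='1' (no match yet)
Bit 13: prefix='10' -> emit 'o', reset
Bit 14: prefix='1' (no match yet)
Bit 15: prefix='11' -> emit 'g', reset
Bit 16: prefix='0' -> emit 'h', reset
Bit 17: prefix='1' (no match yet)
Bit 18: prefix='10' -> emit 'o', reset

Answer: ggogooogho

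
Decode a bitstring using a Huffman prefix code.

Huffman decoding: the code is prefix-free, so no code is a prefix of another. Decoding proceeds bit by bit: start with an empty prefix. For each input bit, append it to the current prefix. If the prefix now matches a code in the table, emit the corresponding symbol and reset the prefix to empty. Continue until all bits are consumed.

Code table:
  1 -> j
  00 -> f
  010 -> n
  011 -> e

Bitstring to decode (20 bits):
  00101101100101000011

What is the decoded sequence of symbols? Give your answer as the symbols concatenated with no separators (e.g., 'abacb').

Answer: fjeefjnfe

Derivation:
Bit 0: prefix='0' (no match yet)
Bit 1: prefix='00' -> emit 'f', reset
Bit 2: prefix='1' -> emit 'j', reset
Bit 3: prefix='0' (no match yet)
Bit 4: prefix='01' (no match yet)
Bit 5: prefix='011' -> emit 'e', reset
Bit 6: prefix='0' (no match yet)
Bit 7: prefix='01' (no match yet)
Bit 8: prefix='011' -> emit 'e', reset
Bit 9: prefix='0' (no match yet)
Bit 10: prefix='00' -> emit 'f', reset
Bit 11: prefix='1' -> emit 'j', reset
Bit 12: prefix='0' (no match yet)
Bit 13: prefix='01' (no match yet)
Bit 14: prefix='010' -> emit 'n', reset
Bit 15: prefix='0' (no match yet)
Bit 16: prefix='00' -> emit 'f', reset
Bit 17: prefix='0' (no match yet)
Bit 18: prefix='01' (no match yet)
Bit 19: prefix='011' -> emit 'e', reset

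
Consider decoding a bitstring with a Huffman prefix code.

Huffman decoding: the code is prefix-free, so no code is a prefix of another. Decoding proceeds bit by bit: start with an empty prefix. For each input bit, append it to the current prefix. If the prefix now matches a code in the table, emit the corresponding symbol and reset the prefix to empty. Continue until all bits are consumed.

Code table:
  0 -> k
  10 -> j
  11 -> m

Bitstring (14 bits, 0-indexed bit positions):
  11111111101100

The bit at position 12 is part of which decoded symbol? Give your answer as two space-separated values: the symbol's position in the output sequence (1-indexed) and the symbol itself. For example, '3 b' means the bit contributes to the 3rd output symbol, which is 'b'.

Bit 0: prefix='1' (no match yet)
Bit 1: prefix='11' -> emit 'm', reset
Bit 2: prefix='1' (no match yet)
Bit 3: prefix='11' -> emit 'm', reset
Bit 4: prefix='1' (no match yet)
Bit 5: prefix='11' -> emit 'm', reset
Bit 6: prefix='1' (no match yet)
Bit 7: prefix='11' -> emit 'm', reset
Bit 8: prefix='1' (no match yet)
Bit 9: prefix='10' -> emit 'j', reset
Bit 10: prefix='1' (no match yet)
Bit 11: prefix='11' -> emit 'm', reset
Bit 12: prefix='0' -> emit 'k', reset
Bit 13: prefix='0' -> emit 'k', reset

Answer: 7 k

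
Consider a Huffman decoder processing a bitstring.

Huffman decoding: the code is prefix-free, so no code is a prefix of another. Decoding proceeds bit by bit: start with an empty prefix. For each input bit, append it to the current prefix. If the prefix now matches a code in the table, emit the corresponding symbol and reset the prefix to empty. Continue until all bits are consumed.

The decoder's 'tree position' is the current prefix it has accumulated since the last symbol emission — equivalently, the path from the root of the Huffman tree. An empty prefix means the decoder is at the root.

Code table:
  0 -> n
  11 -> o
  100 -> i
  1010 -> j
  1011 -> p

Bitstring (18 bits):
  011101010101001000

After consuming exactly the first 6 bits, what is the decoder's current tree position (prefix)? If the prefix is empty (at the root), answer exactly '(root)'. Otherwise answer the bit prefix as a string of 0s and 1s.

Bit 0: prefix='0' -> emit 'n', reset
Bit 1: prefix='1' (no match yet)
Bit 2: prefix='11' -> emit 'o', reset
Bit 3: prefix='1' (no match yet)
Bit 4: prefix='10' (no match yet)
Bit 5: prefix='101' (no match yet)

Answer: 101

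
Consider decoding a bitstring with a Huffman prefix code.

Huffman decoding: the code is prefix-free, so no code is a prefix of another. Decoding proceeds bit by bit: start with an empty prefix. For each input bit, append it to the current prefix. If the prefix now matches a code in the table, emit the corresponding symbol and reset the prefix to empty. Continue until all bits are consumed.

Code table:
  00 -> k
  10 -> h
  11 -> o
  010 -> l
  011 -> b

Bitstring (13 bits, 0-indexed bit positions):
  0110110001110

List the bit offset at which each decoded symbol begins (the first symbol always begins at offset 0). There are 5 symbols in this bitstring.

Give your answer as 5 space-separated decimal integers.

Answer: 0 3 6 8 11

Derivation:
Bit 0: prefix='0' (no match yet)
Bit 1: prefix='01' (no match yet)
Bit 2: prefix='011' -> emit 'b', reset
Bit 3: prefix='0' (no match yet)
Bit 4: prefix='01' (no match yet)
Bit 5: prefix='011' -> emit 'b', reset
Bit 6: prefix='0' (no match yet)
Bit 7: prefix='00' -> emit 'k', reset
Bit 8: prefix='0' (no match yet)
Bit 9: prefix='01' (no match yet)
Bit 10: prefix='011' -> emit 'b', reset
Bit 11: prefix='1' (no match yet)
Bit 12: prefix='10' -> emit 'h', reset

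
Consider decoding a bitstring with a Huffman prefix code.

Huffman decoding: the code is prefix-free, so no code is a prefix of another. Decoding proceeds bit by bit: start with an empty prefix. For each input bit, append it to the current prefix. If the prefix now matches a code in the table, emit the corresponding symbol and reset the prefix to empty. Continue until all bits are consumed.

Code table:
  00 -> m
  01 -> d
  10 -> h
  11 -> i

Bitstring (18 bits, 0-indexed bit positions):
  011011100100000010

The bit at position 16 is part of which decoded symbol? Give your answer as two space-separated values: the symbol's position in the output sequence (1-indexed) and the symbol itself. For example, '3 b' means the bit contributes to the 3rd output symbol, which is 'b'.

Bit 0: prefix='0' (no match yet)
Bit 1: prefix='01' -> emit 'd', reset
Bit 2: prefix='1' (no match yet)
Bit 3: prefix='10' -> emit 'h', reset
Bit 4: prefix='1' (no match yet)
Bit 5: prefix='11' -> emit 'i', reset
Bit 6: prefix='1' (no match yet)
Bit 7: prefix='10' -> emit 'h', reset
Bit 8: prefix='0' (no match yet)
Bit 9: prefix='01' -> emit 'd', reset
Bit 10: prefix='0' (no match yet)
Bit 11: prefix='00' -> emit 'm', reset
Bit 12: prefix='0' (no match yet)
Bit 13: prefix='00' -> emit 'm', reset
Bit 14: prefix='0' (no match yet)
Bit 15: prefix='00' -> emit 'm', reset
Bit 16: prefix='1' (no match yet)
Bit 17: prefix='10' -> emit 'h', reset

Answer: 9 h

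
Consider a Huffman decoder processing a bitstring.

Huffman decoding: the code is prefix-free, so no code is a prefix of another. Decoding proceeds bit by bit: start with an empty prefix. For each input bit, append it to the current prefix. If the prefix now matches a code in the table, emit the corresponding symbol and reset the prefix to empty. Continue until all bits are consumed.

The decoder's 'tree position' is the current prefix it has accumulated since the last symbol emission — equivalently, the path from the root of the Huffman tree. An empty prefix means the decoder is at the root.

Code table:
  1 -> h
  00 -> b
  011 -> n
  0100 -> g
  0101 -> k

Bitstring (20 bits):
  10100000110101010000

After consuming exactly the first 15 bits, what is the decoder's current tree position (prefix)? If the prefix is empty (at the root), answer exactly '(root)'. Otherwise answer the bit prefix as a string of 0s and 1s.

Answer: 0

Derivation:
Bit 0: prefix='1' -> emit 'h', reset
Bit 1: prefix='0' (no match yet)
Bit 2: prefix='01' (no match yet)
Bit 3: prefix='010' (no match yet)
Bit 4: prefix='0100' -> emit 'g', reset
Bit 5: prefix='0' (no match yet)
Bit 6: prefix='00' -> emit 'b', reset
Bit 7: prefix='0' (no match yet)
Bit 8: prefix='01' (no match yet)
Bit 9: prefix='011' -> emit 'n', reset
Bit 10: prefix='0' (no match yet)
Bit 11: prefix='01' (no match yet)
Bit 12: prefix='010' (no match yet)
Bit 13: prefix='0101' -> emit 'k', reset
Bit 14: prefix='0' (no match yet)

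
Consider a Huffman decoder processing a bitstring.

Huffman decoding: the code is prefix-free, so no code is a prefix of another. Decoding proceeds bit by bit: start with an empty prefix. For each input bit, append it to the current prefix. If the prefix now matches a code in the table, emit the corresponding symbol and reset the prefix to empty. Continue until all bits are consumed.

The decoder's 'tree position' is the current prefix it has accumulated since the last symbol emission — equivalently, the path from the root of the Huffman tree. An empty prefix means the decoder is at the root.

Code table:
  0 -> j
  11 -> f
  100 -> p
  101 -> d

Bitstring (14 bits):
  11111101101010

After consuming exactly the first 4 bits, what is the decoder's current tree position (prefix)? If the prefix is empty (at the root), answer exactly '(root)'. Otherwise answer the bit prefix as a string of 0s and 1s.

Answer: (root)

Derivation:
Bit 0: prefix='1' (no match yet)
Bit 1: prefix='11' -> emit 'f', reset
Bit 2: prefix='1' (no match yet)
Bit 3: prefix='11' -> emit 'f', reset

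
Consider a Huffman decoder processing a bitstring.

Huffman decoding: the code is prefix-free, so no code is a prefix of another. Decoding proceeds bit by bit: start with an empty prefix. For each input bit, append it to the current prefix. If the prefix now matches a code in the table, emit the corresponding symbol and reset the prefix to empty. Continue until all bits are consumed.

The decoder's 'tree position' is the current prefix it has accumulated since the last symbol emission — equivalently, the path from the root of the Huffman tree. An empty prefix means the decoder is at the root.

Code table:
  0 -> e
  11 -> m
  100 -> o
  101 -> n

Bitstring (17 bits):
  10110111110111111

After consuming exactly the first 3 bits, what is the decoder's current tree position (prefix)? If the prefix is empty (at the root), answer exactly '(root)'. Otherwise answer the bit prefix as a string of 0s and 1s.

Bit 0: prefix='1' (no match yet)
Bit 1: prefix='10' (no match yet)
Bit 2: prefix='101' -> emit 'n', reset

Answer: (root)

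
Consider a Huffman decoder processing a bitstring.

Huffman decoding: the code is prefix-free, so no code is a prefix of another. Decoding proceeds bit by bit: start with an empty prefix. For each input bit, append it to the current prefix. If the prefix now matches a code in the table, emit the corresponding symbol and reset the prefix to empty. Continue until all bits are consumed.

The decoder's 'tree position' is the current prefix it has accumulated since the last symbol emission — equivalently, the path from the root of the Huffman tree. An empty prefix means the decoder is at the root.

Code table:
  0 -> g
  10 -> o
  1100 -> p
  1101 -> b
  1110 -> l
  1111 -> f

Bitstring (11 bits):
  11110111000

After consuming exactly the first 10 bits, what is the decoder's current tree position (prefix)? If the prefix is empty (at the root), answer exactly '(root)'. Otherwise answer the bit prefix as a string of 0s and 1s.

Answer: (root)

Derivation:
Bit 0: prefix='1' (no match yet)
Bit 1: prefix='11' (no match yet)
Bit 2: prefix='111' (no match yet)
Bit 3: prefix='1111' -> emit 'f', reset
Bit 4: prefix='0' -> emit 'g', reset
Bit 5: prefix='1' (no match yet)
Bit 6: prefix='11' (no match yet)
Bit 7: prefix='111' (no match yet)
Bit 8: prefix='1110' -> emit 'l', reset
Bit 9: prefix='0' -> emit 'g', reset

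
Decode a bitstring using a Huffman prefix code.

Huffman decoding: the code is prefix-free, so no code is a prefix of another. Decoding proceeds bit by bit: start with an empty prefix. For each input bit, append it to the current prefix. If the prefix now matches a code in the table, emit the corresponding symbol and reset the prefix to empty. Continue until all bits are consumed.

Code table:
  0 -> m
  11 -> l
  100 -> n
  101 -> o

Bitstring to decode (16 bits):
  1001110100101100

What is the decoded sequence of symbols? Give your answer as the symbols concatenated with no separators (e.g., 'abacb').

Answer: nlommon

Derivation:
Bit 0: prefix='1' (no match yet)
Bit 1: prefix='10' (no match yet)
Bit 2: prefix='100' -> emit 'n', reset
Bit 3: prefix='1' (no match yet)
Bit 4: prefix='11' -> emit 'l', reset
Bit 5: prefix='1' (no match yet)
Bit 6: prefix='10' (no match yet)
Bit 7: prefix='101' -> emit 'o', reset
Bit 8: prefix='0' -> emit 'm', reset
Bit 9: prefix='0' -> emit 'm', reset
Bit 10: prefix='1' (no match yet)
Bit 11: prefix='10' (no match yet)
Bit 12: prefix='101' -> emit 'o', reset
Bit 13: prefix='1' (no match yet)
Bit 14: prefix='10' (no match yet)
Bit 15: prefix='100' -> emit 'n', reset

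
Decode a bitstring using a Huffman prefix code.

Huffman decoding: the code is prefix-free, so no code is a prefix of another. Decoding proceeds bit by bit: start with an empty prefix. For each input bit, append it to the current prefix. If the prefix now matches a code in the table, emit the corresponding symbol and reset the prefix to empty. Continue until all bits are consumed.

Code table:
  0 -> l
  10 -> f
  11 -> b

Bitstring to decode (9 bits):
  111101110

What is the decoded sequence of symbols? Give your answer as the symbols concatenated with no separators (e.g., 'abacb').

Bit 0: prefix='1' (no match yet)
Bit 1: prefix='11' -> emit 'b', reset
Bit 2: prefix='1' (no match yet)
Bit 3: prefix='11' -> emit 'b', reset
Bit 4: prefix='0' -> emit 'l', reset
Bit 5: prefix='1' (no match yet)
Bit 6: prefix='11' -> emit 'b', reset
Bit 7: prefix='1' (no match yet)
Bit 8: prefix='10' -> emit 'f', reset

Answer: bblbf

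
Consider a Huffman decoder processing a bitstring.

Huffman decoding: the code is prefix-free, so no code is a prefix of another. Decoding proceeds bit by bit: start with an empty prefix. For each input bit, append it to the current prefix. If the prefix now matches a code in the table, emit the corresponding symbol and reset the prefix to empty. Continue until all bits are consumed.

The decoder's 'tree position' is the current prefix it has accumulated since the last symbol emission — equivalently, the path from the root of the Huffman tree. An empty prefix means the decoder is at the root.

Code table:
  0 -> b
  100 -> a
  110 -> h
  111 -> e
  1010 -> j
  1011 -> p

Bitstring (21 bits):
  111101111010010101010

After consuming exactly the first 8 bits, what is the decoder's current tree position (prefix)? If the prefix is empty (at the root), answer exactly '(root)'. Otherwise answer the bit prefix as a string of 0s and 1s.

Bit 0: prefix='1' (no match yet)
Bit 1: prefix='11' (no match yet)
Bit 2: prefix='111' -> emit 'e', reset
Bit 3: prefix='1' (no match yet)
Bit 4: prefix='10' (no match yet)
Bit 5: prefix='101' (no match yet)
Bit 6: prefix='1011' -> emit 'p', reset
Bit 7: prefix='1' (no match yet)

Answer: 1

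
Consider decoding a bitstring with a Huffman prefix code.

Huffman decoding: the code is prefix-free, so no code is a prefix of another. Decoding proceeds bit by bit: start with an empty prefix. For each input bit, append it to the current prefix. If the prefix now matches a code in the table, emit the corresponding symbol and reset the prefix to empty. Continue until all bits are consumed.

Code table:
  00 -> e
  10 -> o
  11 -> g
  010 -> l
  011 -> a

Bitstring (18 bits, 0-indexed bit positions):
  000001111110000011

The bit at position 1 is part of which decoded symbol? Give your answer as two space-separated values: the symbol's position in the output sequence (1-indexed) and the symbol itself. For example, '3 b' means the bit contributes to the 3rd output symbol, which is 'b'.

Bit 0: prefix='0' (no match yet)
Bit 1: prefix='00' -> emit 'e', reset
Bit 2: prefix='0' (no match yet)
Bit 3: prefix='00' -> emit 'e', reset
Bit 4: prefix='0' (no match yet)
Bit 5: prefix='01' (no match yet)

Answer: 1 e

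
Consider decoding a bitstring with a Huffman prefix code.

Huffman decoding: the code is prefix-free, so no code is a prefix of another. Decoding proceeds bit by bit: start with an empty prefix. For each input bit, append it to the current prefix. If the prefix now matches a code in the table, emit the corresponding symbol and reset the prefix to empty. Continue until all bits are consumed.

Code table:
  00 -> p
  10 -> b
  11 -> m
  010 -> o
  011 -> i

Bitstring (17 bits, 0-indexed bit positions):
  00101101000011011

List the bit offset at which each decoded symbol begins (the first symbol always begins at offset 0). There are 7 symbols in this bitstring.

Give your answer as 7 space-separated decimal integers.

Bit 0: prefix='0' (no match yet)
Bit 1: prefix='00' -> emit 'p', reset
Bit 2: prefix='1' (no match yet)
Bit 3: prefix='10' -> emit 'b', reset
Bit 4: prefix='1' (no match yet)
Bit 5: prefix='11' -> emit 'm', reset
Bit 6: prefix='0' (no match yet)
Bit 7: prefix='01' (no match yet)
Bit 8: prefix='010' -> emit 'o', reset
Bit 9: prefix='0' (no match yet)
Bit 10: prefix='00' -> emit 'p', reset
Bit 11: prefix='0' (no match yet)
Bit 12: prefix='01' (no match yet)
Bit 13: prefix='011' -> emit 'i', reset
Bit 14: prefix='0' (no match yet)
Bit 15: prefix='01' (no match yet)
Bit 16: prefix='011' -> emit 'i', reset

Answer: 0 2 4 6 9 11 14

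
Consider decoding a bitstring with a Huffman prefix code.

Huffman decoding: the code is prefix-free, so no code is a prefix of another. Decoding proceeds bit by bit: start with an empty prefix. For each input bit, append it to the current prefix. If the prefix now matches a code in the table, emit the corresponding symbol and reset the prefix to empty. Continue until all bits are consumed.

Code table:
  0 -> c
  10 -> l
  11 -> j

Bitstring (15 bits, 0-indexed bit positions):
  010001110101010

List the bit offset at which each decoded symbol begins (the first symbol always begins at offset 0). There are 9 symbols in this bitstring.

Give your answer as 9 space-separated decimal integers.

Bit 0: prefix='0' -> emit 'c', reset
Bit 1: prefix='1' (no match yet)
Bit 2: prefix='10' -> emit 'l', reset
Bit 3: prefix='0' -> emit 'c', reset
Bit 4: prefix='0' -> emit 'c', reset
Bit 5: prefix='1' (no match yet)
Bit 6: prefix='11' -> emit 'j', reset
Bit 7: prefix='1' (no match yet)
Bit 8: prefix='10' -> emit 'l', reset
Bit 9: prefix='1' (no match yet)
Bit 10: prefix='10' -> emit 'l', reset
Bit 11: prefix='1' (no match yet)
Bit 12: prefix='10' -> emit 'l', reset
Bit 13: prefix='1' (no match yet)
Bit 14: prefix='10' -> emit 'l', reset

Answer: 0 1 3 4 5 7 9 11 13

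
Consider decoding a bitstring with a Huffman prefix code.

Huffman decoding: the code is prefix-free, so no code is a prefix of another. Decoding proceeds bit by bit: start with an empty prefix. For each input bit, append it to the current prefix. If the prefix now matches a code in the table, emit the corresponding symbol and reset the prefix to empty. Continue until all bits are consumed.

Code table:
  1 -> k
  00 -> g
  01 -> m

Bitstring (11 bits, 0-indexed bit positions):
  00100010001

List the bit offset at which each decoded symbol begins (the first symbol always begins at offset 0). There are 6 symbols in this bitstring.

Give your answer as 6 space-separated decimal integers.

Answer: 0 2 3 5 7 9

Derivation:
Bit 0: prefix='0' (no match yet)
Bit 1: prefix='00' -> emit 'g', reset
Bit 2: prefix='1' -> emit 'k', reset
Bit 3: prefix='0' (no match yet)
Bit 4: prefix='00' -> emit 'g', reset
Bit 5: prefix='0' (no match yet)
Bit 6: prefix='01' -> emit 'm', reset
Bit 7: prefix='0' (no match yet)
Bit 8: prefix='00' -> emit 'g', reset
Bit 9: prefix='0' (no match yet)
Bit 10: prefix='01' -> emit 'm', reset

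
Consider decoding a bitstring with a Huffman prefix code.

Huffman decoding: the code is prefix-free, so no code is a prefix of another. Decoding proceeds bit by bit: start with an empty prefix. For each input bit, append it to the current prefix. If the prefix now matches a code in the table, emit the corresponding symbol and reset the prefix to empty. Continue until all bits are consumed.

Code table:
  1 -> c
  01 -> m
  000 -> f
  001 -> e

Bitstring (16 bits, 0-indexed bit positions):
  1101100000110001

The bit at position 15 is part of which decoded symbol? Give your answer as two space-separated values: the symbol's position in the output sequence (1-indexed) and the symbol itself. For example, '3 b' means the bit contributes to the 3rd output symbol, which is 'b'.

Answer: 9 c

Derivation:
Bit 0: prefix='1' -> emit 'c', reset
Bit 1: prefix='1' -> emit 'c', reset
Bit 2: prefix='0' (no match yet)
Bit 3: prefix='01' -> emit 'm', reset
Bit 4: prefix='1' -> emit 'c', reset
Bit 5: prefix='0' (no match yet)
Bit 6: prefix='00' (no match yet)
Bit 7: prefix='000' -> emit 'f', reset
Bit 8: prefix='0' (no match yet)
Bit 9: prefix='00' (no match yet)
Bit 10: prefix='001' -> emit 'e', reset
Bit 11: prefix='1' -> emit 'c', reset
Bit 12: prefix='0' (no match yet)
Bit 13: prefix='00' (no match yet)
Bit 14: prefix='000' -> emit 'f', reset
Bit 15: prefix='1' -> emit 'c', reset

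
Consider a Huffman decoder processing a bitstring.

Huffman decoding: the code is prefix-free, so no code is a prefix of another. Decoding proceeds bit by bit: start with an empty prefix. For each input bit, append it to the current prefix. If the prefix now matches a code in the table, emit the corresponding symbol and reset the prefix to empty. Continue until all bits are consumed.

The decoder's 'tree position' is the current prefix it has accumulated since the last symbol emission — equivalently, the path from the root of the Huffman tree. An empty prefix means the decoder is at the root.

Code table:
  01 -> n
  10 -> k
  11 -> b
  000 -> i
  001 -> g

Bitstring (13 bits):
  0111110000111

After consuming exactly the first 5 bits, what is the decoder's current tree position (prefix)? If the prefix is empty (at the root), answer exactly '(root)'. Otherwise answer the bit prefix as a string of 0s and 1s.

Bit 0: prefix='0' (no match yet)
Bit 1: prefix='01' -> emit 'n', reset
Bit 2: prefix='1' (no match yet)
Bit 3: prefix='11' -> emit 'b', reset
Bit 4: prefix='1' (no match yet)

Answer: 1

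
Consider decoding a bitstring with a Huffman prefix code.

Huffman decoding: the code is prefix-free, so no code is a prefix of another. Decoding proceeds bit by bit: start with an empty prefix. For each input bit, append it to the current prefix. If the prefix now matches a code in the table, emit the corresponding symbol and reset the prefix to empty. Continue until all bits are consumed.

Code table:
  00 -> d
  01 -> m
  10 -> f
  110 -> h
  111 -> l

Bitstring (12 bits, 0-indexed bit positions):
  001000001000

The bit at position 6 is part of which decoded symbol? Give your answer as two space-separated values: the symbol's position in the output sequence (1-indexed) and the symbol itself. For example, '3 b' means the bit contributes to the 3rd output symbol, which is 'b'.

Bit 0: prefix='0' (no match yet)
Bit 1: prefix='00' -> emit 'd', reset
Bit 2: prefix='1' (no match yet)
Bit 3: prefix='10' -> emit 'f', reset
Bit 4: prefix='0' (no match yet)
Bit 5: prefix='00' -> emit 'd', reset
Bit 6: prefix='0' (no match yet)
Bit 7: prefix='00' -> emit 'd', reset
Bit 8: prefix='1' (no match yet)
Bit 9: prefix='10' -> emit 'f', reset
Bit 10: prefix='0' (no match yet)

Answer: 4 d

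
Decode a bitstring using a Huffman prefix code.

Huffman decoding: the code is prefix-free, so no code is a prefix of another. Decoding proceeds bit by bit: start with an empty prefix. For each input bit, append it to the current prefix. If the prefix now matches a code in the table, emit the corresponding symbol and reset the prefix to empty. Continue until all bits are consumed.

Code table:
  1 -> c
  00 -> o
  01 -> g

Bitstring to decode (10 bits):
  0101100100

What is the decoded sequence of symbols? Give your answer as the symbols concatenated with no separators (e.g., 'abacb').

Answer: ggcoco

Derivation:
Bit 0: prefix='0' (no match yet)
Bit 1: prefix='01' -> emit 'g', reset
Bit 2: prefix='0' (no match yet)
Bit 3: prefix='01' -> emit 'g', reset
Bit 4: prefix='1' -> emit 'c', reset
Bit 5: prefix='0' (no match yet)
Bit 6: prefix='00' -> emit 'o', reset
Bit 7: prefix='1' -> emit 'c', reset
Bit 8: prefix='0' (no match yet)
Bit 9: prefix='00' -> emit 'o', reset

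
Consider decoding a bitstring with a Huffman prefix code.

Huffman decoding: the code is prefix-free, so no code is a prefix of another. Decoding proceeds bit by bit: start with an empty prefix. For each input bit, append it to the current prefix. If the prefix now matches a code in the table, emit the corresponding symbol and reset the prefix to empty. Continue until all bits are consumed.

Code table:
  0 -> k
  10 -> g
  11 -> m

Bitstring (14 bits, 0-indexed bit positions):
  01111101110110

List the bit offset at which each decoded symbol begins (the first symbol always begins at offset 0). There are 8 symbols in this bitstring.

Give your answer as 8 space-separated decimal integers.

Answer: 0 1 3 5 7 9 11 13

Derivation:
Bit 0: prefix='0' -> emit 'k', reset
Bit 1: prefix='1' (no match yet)
Bit 2: prefix='11' -> emit 'm', reset
Bit 3: prefix='1' (no match yet)
Bit 4: prefix='11' -> emit 'm', reset
Bit 5: prefix='1' (no match yet)
Bit 6: prefix='10' -> emit 'g', reset
Bit 7: prefix='1' (no match yet)
Bit 8: prefix='11' -> emit 'm', reset
Bit 9: prefix='1' (no match yet)
Bit 10: prefix='10' -> emit 'g', reset
Bit 11: prefix='1' (no match yet)
Bit 12: prefix='11' -> emit 'm', reset
Bit 13: prefix='0' -> emit 'k', reset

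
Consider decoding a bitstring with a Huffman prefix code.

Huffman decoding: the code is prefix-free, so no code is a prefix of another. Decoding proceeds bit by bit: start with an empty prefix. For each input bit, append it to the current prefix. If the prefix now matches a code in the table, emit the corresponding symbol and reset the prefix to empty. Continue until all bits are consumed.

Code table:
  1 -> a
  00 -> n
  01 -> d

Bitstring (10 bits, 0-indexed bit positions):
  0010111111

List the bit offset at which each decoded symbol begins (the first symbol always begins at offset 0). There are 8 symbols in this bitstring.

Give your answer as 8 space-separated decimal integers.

Bit 0: prefix='0' (no match yet)
Bit 1: prefix='00' -> emit 'n', reset
Bit 2: prefix='1' -> emit 'a', reset
Bit 3: prefix='0' (no match yet)
Bit 4: prefix='01' -> emit 'd', reset
Bit 5: prefix='1' -> emit 'a', reset
Bit 6: prefix='1' -> emit 'a', reset
Bit 7: prefix='1' -> emit 'a', reset
Bit 8: prefix='1' -> emit 'a', reset
Bit 9: prefix='1' -> emit 'a', reset

Answer: 0 2 3 5 6 7 8 9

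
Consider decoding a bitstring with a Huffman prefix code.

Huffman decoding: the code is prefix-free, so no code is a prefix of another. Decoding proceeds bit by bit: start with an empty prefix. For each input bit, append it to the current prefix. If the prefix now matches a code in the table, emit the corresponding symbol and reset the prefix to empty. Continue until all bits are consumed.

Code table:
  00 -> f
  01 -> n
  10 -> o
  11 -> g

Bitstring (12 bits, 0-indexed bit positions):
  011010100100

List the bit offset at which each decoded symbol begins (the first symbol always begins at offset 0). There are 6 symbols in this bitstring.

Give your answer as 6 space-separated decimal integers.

Bit 0: prefix='0' (no match yet)
Bit 1: prefix='01' -> emit 'n', reset
Bit 2: prefix='1' (no match yet)
Bit 3: prefix='10' -> emit 'o', reset
Bit 4: prefix='1' (no match yet)
Bit 5: prefix='10' -> emit 'o', reset
Bit 6: prefix='1' (no match yet)
Bit 7: prefix='10' -> emit 'o', reset
Bit 8: prefix='0' (no match yet)
Bit 9: prefix='01' -> emit 'n', reset
Bit 10: prefix='0' (no match yet)
Bit 11: prefix='00' -> emit 'f', reset

Answer: 0 2 4 6 8 10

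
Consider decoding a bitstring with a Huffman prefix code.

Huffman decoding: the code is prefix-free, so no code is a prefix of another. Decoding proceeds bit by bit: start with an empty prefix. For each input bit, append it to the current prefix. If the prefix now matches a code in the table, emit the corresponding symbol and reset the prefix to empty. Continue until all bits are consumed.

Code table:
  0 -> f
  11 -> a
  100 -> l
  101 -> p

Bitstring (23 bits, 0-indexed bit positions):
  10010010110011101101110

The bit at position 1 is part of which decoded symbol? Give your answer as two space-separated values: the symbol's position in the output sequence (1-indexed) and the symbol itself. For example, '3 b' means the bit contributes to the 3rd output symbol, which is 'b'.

Answer: 1 l

Derivation:
Bit 0: prefix='1' (no match yet)
Bit 1: prefix='10' (no match yet)
Bit 2: prefix='100' -> emit 'l', reset
Bit 3: prefix='1' (no match yet)
Bit 4: prefix='10' (no match yet)
Bit 5: prefix='100' -> emit 'l', reset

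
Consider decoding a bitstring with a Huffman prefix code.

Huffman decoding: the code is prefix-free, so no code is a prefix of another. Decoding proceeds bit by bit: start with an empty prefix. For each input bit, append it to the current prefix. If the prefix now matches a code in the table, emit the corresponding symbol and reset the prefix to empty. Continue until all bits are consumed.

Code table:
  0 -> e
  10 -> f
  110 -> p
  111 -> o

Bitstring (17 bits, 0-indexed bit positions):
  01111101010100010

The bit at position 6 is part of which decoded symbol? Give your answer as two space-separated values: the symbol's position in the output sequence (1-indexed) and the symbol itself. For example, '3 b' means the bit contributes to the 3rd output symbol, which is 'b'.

Answer: 3 p

Derivation:
Bit 0: prefix='0' -> emit 'e', reset
Bit 1: prefix='1' (no match yet)
Bit 2: prefix='11' (no match yet)
Bit 3: prefix='111' -> emit 'o', reset
Bit 4: prefix='1' (no match yet)
Bit 5: prefix='11' (no match yet)
Bit 6: prefix='110' -> emit 'p', reset
Bit 7: prefix='1' (no match yet)
Bit 8: prefix='10' -> emit 'f', reset
Bit 9: prefix='1' (no match yet)
Bit 10: prefix='10' -> emit 'f', reset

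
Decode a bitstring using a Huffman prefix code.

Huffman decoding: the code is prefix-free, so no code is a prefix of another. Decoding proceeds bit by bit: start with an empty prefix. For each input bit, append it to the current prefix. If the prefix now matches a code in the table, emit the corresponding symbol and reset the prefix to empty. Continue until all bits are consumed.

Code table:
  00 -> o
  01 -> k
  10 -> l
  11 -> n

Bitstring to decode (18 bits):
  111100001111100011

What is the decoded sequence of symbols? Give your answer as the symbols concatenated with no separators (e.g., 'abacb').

Bit 0: prefix='1' (no match yet)
Bit 1: prefix='11' -> emit 'n', reset
Bit 2: prefix='1' (no match yet)
Bit 3: prefix='11' -> emit 'n', reset
Bit 4: prefix='0' (no match yet)
Bit 5: prefix='00' -> emit 'o', reset
Bit 6: prefix='0' (no match yet)
Bit 7: prefix='00' -> emit 'o', reset
Bit 8: prefix='1' (no match yet)
Bit 9: prefix='11' -> emit 'n', reset
Bit 10: prefix='1' (no match yet)
Bit 11: prefix='11' -> emit 'n', reset
Bit 12: prefix='1' (no match yet)
Bit 13: prefix='10' -> emit 'l', reset
Bit 14: prefix='0' (no match yet)
Bit 15: prefix='00' -> emit 'o', reset
Bit 16: prefix='1' (no match yet)
Bit 17: prefix='11' -> emit 'n', reset

Answer: nnoonnlon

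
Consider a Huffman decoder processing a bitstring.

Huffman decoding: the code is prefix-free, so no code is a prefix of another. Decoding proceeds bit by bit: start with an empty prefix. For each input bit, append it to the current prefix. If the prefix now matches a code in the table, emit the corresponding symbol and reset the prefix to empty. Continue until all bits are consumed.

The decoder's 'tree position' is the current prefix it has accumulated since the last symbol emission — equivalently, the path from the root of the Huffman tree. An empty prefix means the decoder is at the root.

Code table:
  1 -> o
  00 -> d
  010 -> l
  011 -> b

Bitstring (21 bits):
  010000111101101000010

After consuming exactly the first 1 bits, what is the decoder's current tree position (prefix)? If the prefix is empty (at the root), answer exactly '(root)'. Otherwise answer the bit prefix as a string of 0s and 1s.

Bit 0: prefix='0' (no match yet)

Answer: 0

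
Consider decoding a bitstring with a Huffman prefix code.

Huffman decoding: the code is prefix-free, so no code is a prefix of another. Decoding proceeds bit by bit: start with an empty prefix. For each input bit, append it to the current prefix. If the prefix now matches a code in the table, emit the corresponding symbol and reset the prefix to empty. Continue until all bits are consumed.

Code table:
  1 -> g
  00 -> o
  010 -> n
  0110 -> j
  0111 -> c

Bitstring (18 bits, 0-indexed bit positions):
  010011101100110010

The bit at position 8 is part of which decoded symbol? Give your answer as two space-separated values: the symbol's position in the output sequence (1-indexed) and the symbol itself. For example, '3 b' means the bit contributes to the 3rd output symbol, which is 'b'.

Answer: 3 j

Derivation:
Bit 0: prefix='0' (no match yet)
Bit 1: prefix='01' (no match yet)
Bit 2: prefix='010' -> emit 'n', reset
Bit 3: prefix='0' (no match yet)
Bit 4: prefix='01' (no match yet)
Bit 5: prefix='011' (no match yet)
Bit 6: prefix='0111' -> emit 'c', reset
Bit 7: prefix='0' (no match yet)
Bit 8: prefix='01' (no match yet)
Bit 9: prefix='011' (no match yet)
Bit 10: prefix='0110' -> emit 'j', reset
Bit 11: prefix='0' (no match yet)
Bit 12: prefix='01' (no match yet)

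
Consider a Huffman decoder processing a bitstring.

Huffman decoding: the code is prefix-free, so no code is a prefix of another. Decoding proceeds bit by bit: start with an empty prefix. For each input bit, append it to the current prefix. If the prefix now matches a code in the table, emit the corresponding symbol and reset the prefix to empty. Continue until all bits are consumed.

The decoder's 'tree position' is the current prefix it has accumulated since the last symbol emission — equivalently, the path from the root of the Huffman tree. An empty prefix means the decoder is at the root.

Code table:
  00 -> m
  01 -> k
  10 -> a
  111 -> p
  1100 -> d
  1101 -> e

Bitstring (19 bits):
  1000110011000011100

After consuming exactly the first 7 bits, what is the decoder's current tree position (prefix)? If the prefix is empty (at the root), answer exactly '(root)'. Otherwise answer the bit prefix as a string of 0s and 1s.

Bit 0: prefix='1' (no match yet)
Bit 1: prefix='10' -> emit 'a', reset
Bit 2: prefix='0' (no match yet)
Bit 3: prefix='00' -> emit 'm', reset
Bit 4: prefix='1' (no match yet)
Bit 5: prefix='11' (no match yet)
Bit 6: prefix='110' (no match yet)

Answer: 110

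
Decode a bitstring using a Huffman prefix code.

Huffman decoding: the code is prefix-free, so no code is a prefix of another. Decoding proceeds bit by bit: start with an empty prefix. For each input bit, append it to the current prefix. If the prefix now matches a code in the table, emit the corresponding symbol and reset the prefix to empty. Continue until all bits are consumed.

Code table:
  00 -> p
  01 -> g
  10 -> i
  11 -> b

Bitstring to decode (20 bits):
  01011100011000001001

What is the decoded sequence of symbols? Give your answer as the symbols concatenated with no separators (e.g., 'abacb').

Bit 0: prefix='0' (no match yet)
Bit 1: prefix='01' -> emit 'g', reset
Bit 2: prefix='0' (no match yet)
Bit 3: prefix='01' -> emit 'g', reset
Bit 4: prefix='1' (no match yet)
Bit 5: prefix='11' -> emit 'b', reset
Bit 6: prefix='0' (no match yet)
Bit 7: prefix='00' -> emit 'p', reset
Bit 8: prefix='0' (no match yet)
Bit 9: prefix='01' -> emit 'g', reset
Bit 10: prefix='1' (no match yet)
Bit 11: prefix='10' -> emit 'i', reset
Bit 12: prefix='0' (no match yet)
Bit 13: prefix='00' -> emit 'p', reset
Bit 14: prefix='0' (no match yet)
Bit 15: prefix='00' -> emit 'p', reset
Bit 16: prefix='1' (no match yet)
Bit 17: prefix='10' -> emit 'i', reset
Bit 18: prefix='0' (no match yet)
Bit 19: prefix='01' -> emit 'g', reset

Answer: ggbpgippig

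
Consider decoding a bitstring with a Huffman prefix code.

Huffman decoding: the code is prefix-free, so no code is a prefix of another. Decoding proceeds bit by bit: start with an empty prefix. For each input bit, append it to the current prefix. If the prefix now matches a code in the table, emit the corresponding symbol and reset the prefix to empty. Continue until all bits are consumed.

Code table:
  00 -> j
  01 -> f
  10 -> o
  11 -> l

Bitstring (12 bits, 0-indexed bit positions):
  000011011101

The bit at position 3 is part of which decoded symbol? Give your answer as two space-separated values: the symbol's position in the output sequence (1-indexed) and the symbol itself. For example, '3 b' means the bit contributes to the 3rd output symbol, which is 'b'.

Bit 0: prefix='0' (no match yet)
Bit 1: prefix='00' -> emit 'j', reset
Bit 2: prefix='0' (no match yet)
Bit 3: prefix='00' -> emit 'j', reset
Bit 4: prefix='1' (no match yet)
Bit 5: prefix='11' -> emit 'l', reset
Bit 6: prefix='0' (no match yet)
Bit 7: prefix='01' -> emit 'f', reset

Answer: 2 j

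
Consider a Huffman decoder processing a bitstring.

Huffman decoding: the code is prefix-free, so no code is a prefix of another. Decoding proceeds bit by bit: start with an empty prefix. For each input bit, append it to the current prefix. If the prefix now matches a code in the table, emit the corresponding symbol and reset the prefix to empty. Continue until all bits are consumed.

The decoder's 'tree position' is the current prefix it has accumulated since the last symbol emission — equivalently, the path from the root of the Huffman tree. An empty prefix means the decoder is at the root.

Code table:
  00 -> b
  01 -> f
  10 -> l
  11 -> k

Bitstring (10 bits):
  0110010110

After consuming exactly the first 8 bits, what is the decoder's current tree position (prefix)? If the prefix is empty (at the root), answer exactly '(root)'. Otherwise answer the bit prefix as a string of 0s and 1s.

Bit 0: prefix='0' (no match yet)
Bit 1: prefix='01' -> emit 'f', reset
Bit 2: prefix='1' (no match yet)
Bit 3: prefix='10' -> emit 'l', reset
Bit 4: prefix='0' (no match yet)
Bit 5: prefix='01' -> emit 'f', reset
Bit 6: prefix='0' (no match yet)
Bit 7: prefix='01' -> emit 'f', reset

Answer: (root)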